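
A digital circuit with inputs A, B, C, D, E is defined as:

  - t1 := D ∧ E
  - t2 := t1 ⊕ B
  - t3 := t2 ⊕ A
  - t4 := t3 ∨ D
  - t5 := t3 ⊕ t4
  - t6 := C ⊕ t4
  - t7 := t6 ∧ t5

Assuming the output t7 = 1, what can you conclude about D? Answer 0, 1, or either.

t7 = t6 ∧ t5 must be 1, so both t6 = 1 and t5 = 1.
t6 = C ⊕ t4 must be 1, so C and t4 differ.
t5 = t3 ⊕ t4 must be 1, so t3 and t4 differ.
Every assignment with t7 = 1 has D = 1; there are 4 such assignment(s).
  A=0, B=0, C=0, D=1, E=0
  A=0, B=1, C=0, D=1, E=1
  A=1, B=0, C=0, D=1, E=1
  A=1, B=1, C=0, D=1, E=0

1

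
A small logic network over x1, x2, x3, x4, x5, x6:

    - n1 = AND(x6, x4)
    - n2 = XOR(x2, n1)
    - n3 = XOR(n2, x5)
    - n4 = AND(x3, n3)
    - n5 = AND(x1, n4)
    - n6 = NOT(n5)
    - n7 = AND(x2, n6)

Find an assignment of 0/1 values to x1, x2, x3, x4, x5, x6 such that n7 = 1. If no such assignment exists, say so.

n7 = AND(x2, n6) must be 1, so both x2 = 1 and n6 = 1.
n6 = NOT(n5) must be 1, so n5 = 0.
Check with x1=0, x2=1, x3=1, x4=0, x5=0, x6=0:
n1 = AND(x6, x4) = AND(0, 0) = 0
n2 = XOR(x2, n1) = XOR(1, 0) = 1
n3 = XOR(n2, x5) = XOR(1, 0) = 1
n4 = AND(x3, n3) = AND(1, 1) = 1
n5 = AND(x1, n4) = AND(0, 1) = 0
n6 = NOT(n5) = NOT 0 = 1
n7 = AND(x2, n6) = AND(1, 1) = 1
So n7 = 1 as required.

x1=0, x2=1, x3=1, x4=0, x5=0, x6=0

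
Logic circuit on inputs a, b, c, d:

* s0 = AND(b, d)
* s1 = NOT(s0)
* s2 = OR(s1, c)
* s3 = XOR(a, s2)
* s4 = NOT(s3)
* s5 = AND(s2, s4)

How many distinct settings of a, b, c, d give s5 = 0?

9

s5 = AND(s2, s4) must be 0, so at least one of s2, s4 is 0.
Enumerating the 16 input combinations, 9 give s5 = 0 and 7 give s5 = 1.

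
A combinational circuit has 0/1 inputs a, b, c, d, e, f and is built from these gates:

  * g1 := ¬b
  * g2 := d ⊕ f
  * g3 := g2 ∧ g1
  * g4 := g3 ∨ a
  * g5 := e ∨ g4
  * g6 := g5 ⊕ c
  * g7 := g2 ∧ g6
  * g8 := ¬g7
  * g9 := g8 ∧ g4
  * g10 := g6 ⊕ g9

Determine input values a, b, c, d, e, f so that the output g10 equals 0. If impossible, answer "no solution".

a=1, b=0, c=0, d=0, e=1, f=0

Check with a=1, b=0, c=0, d=0, e=1, f=0:
g1 = ¬b = ¬0 = 1
g2 = d ⊕ f = 0 ⊕ 0 = 0
g3 = g2 ∧ g1 = 0 ∧ 1 = 0
g4 = g3 ∨ a = 0 ∨ 1 = 1
g5 = e ∨ g4 = 1 ∨ 1 = 1
g6 = g5 ⊕ c = 1 ⊕ 0 = 1
g7 = g2 ∧ g6 = 0 ∧ 1 = 0
g8 = ¬g7 = ¬0 = 1
g9 = g8 ∧ g4 = 1 ∧ 1 = 1
g10 = g6 ⊕ g9 = 1 ⊕ 1 = 0
So g10 = 0 as required.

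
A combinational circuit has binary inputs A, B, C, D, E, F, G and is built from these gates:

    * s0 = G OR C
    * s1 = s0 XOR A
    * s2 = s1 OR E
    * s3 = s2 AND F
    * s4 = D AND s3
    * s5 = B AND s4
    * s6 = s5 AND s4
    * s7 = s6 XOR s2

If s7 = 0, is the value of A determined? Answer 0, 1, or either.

either

Both values of A occur among assignments with s7 = 0:
  A=0: A=0, B=0, C=0, D=0, E=0, F=0, G=0
  A=1: A=1, B=0, C=0, D=0, E=0, F=0, G=1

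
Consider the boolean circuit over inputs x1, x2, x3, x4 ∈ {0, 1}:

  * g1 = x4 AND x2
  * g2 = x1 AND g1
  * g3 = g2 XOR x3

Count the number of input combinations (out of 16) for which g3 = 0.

8

g3 = g2 XOR x3 must be 0, so g2 and x3 are equal.
Enumerating the 16 input combinations, 8 give g3 = 0 and 8 give g3 = 1.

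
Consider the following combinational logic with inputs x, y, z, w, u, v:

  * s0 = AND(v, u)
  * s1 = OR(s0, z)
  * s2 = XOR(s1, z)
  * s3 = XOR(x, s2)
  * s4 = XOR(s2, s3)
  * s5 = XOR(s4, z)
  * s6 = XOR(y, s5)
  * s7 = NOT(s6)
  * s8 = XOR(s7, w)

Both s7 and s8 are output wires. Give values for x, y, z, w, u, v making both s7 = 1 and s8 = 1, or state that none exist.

x=1, y=0, z=1, w=0, u=0, v=1

Check with x=1, y=0, z=1, w=0, u=0, v=1:
s0 = AND(v, u) = AND(1, 0) = 0
s1 = OR(s0, z) = OR(0, 1) = 1
s2 = XOR(s1, z) = XOR(1, 1) = 0
s3 = XOR(x, s2) = XOR(1, 0) = 1
s4 = XOR(s2, s3) = XOR(0, 1) = 1
s5 = XOR(s4, z) = XOR(1, 1) = 0
s6 = XOR(y, s5) = XOR(0, 0) = 0
s7 = NOT(s6) = NOT 0 = 1
s8 = XOR(s7, w) = XOR(1, 0) = 1
So s7 = 1 and s8 = 1.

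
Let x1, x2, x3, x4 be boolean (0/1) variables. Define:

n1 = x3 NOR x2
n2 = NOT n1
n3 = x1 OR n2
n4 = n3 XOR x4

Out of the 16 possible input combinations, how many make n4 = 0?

8

n4 = n3 XOR x4 must be 0, so n3 and x4 are equal.
Enumerating the 16 input combinations, 8 give n4 = 0 and 8 give n4 = 1.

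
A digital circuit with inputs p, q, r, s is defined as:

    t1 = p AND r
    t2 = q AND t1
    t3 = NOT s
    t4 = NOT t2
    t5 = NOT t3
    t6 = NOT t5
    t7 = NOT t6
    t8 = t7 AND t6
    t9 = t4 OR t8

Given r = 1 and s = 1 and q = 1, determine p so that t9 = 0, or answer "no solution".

p=1

t9 = t4 OR t8 must be 0, so both t4 = 0 and t8 = 0.
Check with r = 1 and s = 1 and q = 1 and p=1:
t1 = p AND r = 1 AND 1 = 1
t2 = q AND t1 = 1 AND 1 = 1
t3 = NOT s = NOT 1 = 0
t4 = NOT t2 = NOT 1 = 0
t5 = NOT t3 = NOT 0 = 1
t6 = NOT t5 = NOT 1 = 0
t7 = NOT t6 = NOT 0 = 1
t8 = t7 AND t6 = 1 AND 0 = 0
t9 = t4 OR t8 = 0 OR 0 = 0
So t9 = 0.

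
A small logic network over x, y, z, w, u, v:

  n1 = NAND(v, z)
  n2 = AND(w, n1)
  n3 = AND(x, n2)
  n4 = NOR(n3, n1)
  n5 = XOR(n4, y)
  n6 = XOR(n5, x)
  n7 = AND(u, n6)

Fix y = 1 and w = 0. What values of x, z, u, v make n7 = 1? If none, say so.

n7 = AND(u, n6) must be 1, so both u = 1 and n6 = 1.
Check with y = 1 and w = 0 and x=0, z=1, u=1, v=0:
n1 = NAND(v, z) = NAND(0, 1) = 1
n2 = AND(w, n1) = AND(0, 1) = 0
n3 = AND(x, n2) = AND(0, 0) = 0
n4 = NOR(n3, n1) = NOR(0, 1) = 0
n5 = XOR(n4, y) = XOR(0, 1) = 1
n6 = XOR(n5, x) = XOR(1, 0) = 1
n7 = AND(u, n6) = AND(1, 1) = 1
So n7 = 1.

x=0, z=1, u=1, v=0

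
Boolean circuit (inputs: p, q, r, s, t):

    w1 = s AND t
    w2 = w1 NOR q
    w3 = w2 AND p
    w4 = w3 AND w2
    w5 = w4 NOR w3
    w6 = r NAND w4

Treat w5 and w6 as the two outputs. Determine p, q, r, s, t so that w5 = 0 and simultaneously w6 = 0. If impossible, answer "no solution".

p=1 q=0 r=1 s=0 t=1

Check with p=1 q=0 r=1 s=0 t=1:
w1 = s AND t = 0 AND 1 = 0
w2 = w1 NOR q = 0 NOR 0 = 1
w3 = w2 AND p = 1 AND 1 = 1
w4 = w3 AND w2 = 1 AND 1 = 1
w5 = w4 NOR w3 = 1 NOR 1 = 0
w6 = r NAND w4 = 1 NAND 1 = 0
So w5 = 0 and w6 = 0.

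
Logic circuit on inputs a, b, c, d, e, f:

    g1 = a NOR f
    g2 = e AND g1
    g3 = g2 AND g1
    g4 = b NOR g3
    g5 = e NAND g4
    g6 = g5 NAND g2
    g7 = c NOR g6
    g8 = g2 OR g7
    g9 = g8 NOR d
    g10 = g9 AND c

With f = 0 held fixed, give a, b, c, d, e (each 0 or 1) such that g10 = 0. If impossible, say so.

g10 = g9 AND c must be 0, so at least one of g9, c is 0.
Check with f = 0 and a=0, b=0, c=1, d=1, e=0:
g1 = a NOR f = 0 NOR 0 = 1
g2 = e AND g1 = 0 AND 1 = 0
g3 = g2 AND g1 = 0 AND 1 = 0
g4 = b NOR g3 = 0 NOR 0 = 1
g5 = e NAND g4 = 0 NAND 1 = 1
g6 = g5 NAND g2 = 1 NAND 0 = 1
g7 = c NOR g6 = 1 NOR 1 = 0
g8 = g2 OR g7 = 0 OR 0 = 0
g9 = g8 NOR d = 0 NOR 1 = 0
g10 = g9 AND c = 0 AND 1 = 0
So g10 = 0.

a=0, b=0, c=1, d=1, e=0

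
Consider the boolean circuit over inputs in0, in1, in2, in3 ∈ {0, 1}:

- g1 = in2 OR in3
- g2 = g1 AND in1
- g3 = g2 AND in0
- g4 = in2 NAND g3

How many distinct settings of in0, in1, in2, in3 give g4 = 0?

2

g4 = in2 NAND g3 must be 0, so both in2 = 1 and g3 = 1.
g3 = g2 AND in0 must be 1, so both g2 = 1 and in0 = 1.
Satisfying assignments:
  in0=1, in1=1, in2=1, in3=0
  in0=1, in1=1, in2=1, in3=1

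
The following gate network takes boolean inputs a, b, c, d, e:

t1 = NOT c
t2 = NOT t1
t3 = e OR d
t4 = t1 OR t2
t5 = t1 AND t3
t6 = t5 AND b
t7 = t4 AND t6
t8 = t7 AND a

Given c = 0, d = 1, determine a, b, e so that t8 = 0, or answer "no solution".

a=0, b=1, e=0

t8 = t7 AND a must be 0, so at least one of t7, a is 0.
Check with c = 0, d = 1 and a=0, b=1, e=0:
t1 = NOT c = NOT 0 = 1
t2 = NOT t1 = NOT 1 = 0
t3 = e OR d = 0 OR 1 = 1
t4 = t1 OR t2 = 1 OR 0 = 1
t5 = t1 AND t3 = 1 AND 1 = 1
t6 = t5 AND b = 1 AND 1 = 1
t7 = t4 AND t6 = 1 AND 1 = 1
t8 = t7 AND a = 1 AND 0 = 0
So t8 = 0.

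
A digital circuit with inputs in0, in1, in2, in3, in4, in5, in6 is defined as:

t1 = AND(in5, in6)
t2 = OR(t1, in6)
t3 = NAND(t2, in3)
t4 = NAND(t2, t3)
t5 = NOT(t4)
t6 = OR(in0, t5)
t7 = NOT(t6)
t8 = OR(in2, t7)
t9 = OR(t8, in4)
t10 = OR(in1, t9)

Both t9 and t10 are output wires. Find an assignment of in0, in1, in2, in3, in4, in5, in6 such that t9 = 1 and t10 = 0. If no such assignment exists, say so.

no solution exists

Across all 128 input combinations, none give both t9 = 1 and t10 = 0.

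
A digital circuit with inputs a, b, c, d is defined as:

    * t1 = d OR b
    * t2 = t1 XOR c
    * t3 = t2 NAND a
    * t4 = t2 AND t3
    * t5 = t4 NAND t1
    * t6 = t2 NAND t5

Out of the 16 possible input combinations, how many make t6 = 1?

t6 = t2 NAND t5 must be 1, so at least one of t2, t5 is 0.
Enumerating the 16 input combinations, 11 give t6 = 1 and 5 give t6 = 0.

11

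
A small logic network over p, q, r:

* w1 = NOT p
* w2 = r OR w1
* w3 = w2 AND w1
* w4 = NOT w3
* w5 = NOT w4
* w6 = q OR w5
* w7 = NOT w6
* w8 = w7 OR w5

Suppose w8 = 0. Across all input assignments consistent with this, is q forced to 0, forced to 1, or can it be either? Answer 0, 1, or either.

w8 = w7 OR w5 must be 0, so both w7 = 0 and w5 = 0.
w7 = NOT w6 must be 0, so w6 = 1.
Every assignment with w8 = 0 has q = 1; there are 2 such assignment(s).
  p=1, q=1, r=0
  p=1, q=1, r=1

1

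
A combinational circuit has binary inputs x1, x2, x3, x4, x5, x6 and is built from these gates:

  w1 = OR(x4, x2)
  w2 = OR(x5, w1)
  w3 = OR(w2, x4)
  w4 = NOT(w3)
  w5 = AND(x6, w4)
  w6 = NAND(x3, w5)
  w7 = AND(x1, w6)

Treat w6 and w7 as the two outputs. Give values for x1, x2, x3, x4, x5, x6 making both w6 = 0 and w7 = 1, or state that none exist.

no solution exists

Across all 64 input combinations, none give both w6 = 0 and w7 = 1.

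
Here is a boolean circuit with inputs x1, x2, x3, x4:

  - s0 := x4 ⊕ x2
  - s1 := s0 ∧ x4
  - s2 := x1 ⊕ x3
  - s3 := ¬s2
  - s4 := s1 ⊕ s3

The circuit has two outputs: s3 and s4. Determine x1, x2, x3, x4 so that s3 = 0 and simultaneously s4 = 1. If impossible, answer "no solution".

x1=0, x2=0, x3=1, x4=1

Check with x1=0, x2=0, x3=1, x4=1:
s0 = x4 ⊕ x2 = 1 ⊕ 0 = 1
s1 = s0 ∧ x4 = 1 ∧ 1 = 1
s2 = x1 ⊕ x3 = 0 ⊕ 1 = 1
s3 = ¬s2 = ¬1 = 0
s4 = s1 ⊕ s3 = 1 ⊕ 0 = 1
So s3 = 0 and s4 = 1.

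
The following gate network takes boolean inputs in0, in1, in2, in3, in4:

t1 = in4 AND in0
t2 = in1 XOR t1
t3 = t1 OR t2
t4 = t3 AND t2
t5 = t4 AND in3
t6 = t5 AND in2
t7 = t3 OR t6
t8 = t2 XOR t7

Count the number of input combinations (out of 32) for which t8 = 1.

4

t8 = t2 XOR t7 must be 1, so t2 and t7 differ.
Satisfying assignments:
  in0=1, in1=1, in2=0, in3=0, in4=1
  in0=1, in1=1, in2=0, in3=1, in4=1
  in0=1, in1=1, in2=1, in3=0, in4=1
  in0=1, in1=1, in2=1, in3=1, in4=1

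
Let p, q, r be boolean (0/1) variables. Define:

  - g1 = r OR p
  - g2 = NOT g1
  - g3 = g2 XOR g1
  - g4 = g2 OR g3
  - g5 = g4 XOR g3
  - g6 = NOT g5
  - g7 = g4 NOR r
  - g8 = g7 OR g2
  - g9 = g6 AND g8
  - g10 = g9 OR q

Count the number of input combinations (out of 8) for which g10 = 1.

5

g10 = g9 OR q must be 1, so at least one of g9, q is 1.
Satisfying assignments:
  p=0, q=0, r=0
  p=0, q=1, r=0
  p=0, q=1, r=1
  p=1, q=1, r=0
  p=1, q=1, r=1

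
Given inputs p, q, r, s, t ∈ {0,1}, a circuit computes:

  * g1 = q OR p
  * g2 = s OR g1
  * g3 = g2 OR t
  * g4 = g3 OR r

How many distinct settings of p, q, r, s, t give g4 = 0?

1

g4 = g3 OR r must be 0, so both g3 = 0 and r = 0.
g3 = g2 OR t must be 0, so both g2 = 0 and t = 0.
g2 = s OR g1 must be 0, so both s = 0 and g1 = 0.
Satisfying assignments:
  p=0, q=0, r=0, s=0, t=0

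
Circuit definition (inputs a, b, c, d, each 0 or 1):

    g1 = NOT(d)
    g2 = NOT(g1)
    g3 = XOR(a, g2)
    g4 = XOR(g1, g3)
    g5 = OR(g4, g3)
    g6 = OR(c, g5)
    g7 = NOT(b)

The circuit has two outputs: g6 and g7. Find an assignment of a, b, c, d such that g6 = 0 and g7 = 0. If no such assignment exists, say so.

Check with a=1, b=1, c=0, d=1:
g1 = NOT(d) = NOT 1 = 0
g2 = NOT(g1) = NOT 0 = 1
g3 = XOR(a, g2) = XOR(1, 1) = 0
g4 = XOR(g1, g3) = XOR(0, 0) = 0
g5 = OR(g4, g3) = OR(0, 0) = 0
g6 = OR(c, g5) = OR(0, 0) = 0
g7 = NOT(b) = NOT 1 = 0
So g6 = 0 and g7 = 0.

a=1, b=1, c=0, d=1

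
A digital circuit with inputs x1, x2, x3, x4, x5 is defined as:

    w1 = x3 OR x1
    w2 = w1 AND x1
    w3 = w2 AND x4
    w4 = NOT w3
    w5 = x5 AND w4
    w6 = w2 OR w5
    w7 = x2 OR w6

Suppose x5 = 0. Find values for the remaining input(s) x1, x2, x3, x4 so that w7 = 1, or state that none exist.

Check with x5 = 0 and x1=0, x2=1, x3=0, x4=0:
w1 = x3 OR x1 = 0 OR 0 = 0
w2 = w1 AND x1 = 0 AND 0 = 0
w3 = w2 AND x4 = 0 AND 0 = 0
w4 = NOT w3 = NOT 0 = 1
w5 = x5 AND w4 = 0 AND 1 = 0
w6 = w2 OR w5 = 0 OR 0 = 0
w7 = x2 OR w6 = 1 OR 0 = 1
So w7 = 1.

x1=0, x2=1, x3=0, x4=0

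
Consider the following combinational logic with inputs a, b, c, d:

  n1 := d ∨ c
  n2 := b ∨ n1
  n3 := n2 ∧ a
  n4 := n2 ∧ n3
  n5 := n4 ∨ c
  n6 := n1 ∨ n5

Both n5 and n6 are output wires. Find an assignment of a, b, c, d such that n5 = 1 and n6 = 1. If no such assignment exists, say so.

a=1 b=0 c=1 d=1

Check with a=1 b=0 c=1 d=1:
n1 = d ∨ c = 1 ∨ 1 = 1
n2 = b ∨ n1 = 0 ∨ 1 = 1
n3 = n2 ∧ a = 1 ∧ 1 = 1
n4 = n2 ∧ n3 = 1 ∧ 1 = 1
n5 = n4 ∨ c = 1 ∨ 1 = 1
n6 = n1 ∨ n5 = 1 ∨ 1 = 1
So n5 = 1 and n6 = 1.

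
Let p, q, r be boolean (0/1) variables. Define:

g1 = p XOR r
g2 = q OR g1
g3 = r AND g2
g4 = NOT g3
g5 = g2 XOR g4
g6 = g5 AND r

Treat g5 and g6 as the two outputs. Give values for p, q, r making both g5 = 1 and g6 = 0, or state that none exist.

Check with p=0, q=0, r=0:
g1 = p XOR r = 0 XOR 0 = 0
g2 = q OR g1 = 0 OR 0 = 0
g3 = r AND g2 = 0 AND 0 = 0
g4 = NOT g3 = NOT 0 = 1
g5 = g2 XOR g4 = 0 XOR 1 = 1
g6 = g5 AND r = 1 AND 0 = 0
So g5 = 1 and g6 = 0.

p=0, q=0, r=0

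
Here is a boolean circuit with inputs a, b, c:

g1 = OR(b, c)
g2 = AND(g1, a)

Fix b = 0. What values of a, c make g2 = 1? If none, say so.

a=1, c=1

g2 = AND(g1, a) must be 1, so both g1 = 1 and a = 1.
g1 = OR(b, c) must be 1, so at least one of b, c is 1.
Check with b = 0 and a=1, c=1:
g1 = OR(b, c) = OR(0, 1) = 1
g2 = AND(g1, a) = AND(1, 1) = 1
So g2 = 1.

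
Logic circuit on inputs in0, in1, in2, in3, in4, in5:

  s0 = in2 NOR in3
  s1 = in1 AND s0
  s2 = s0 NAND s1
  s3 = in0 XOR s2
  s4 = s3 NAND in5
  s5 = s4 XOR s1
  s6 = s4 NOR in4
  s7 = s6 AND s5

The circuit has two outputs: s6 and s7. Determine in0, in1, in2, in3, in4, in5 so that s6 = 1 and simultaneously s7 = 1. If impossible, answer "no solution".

Check with in0=1 in1=1 in2=0 in3=0 in4=0 in5=1:
s0 = in2 NOR in3 = 0 NOR 0 = 1
s1 = in1 AND s0 = 1 AND 1 = 1
s2 = s0 NAND s1 = 1 NAND 1 = 0
s3 = in0 XOR s2 = 1 XOR 0 = 1
s4 = s3 NAND in5 = 1 NAND 1 = 0
s5 = s4 XOR s1 = 0 XOR 1 = 1
s6 = s4 NOR in4 = 0 NOR 0 = 1
s7 = s6 AND s5 = 1 AND 1 = 1
So s6 = 1 and s7 = 1.

in0=1 in1=1 in2=0 in3=0 in4=0 in5=1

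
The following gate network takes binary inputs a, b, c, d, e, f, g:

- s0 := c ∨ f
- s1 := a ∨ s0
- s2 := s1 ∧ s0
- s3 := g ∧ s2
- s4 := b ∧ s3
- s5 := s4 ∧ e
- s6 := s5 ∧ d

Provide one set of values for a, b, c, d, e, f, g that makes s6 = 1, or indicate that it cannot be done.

s6 = s5 ∧ d must be 1, so both s5 = 1 and d = 1.
Check with a=0, b=1, c=1, d=1, e=1, f=1, g=1:
s0 = c ∨ f = 1 ∨ 1 = 1
s1 = a ∨ s0 = 0 ∨ 1 = 1
s2 = s1 ∧ s0 = 1 ∧ 1 = 1
s3 = g ∧ s2 = 1 ∧ 1 = 1
s4 = b ∧ s3 = 1 ∧ 1 = 1
s5 = s4 ∧ e = 1 ∧ 1 = 1
s6 = s5 ∧ d = 1 ∧ 1 = 1
So s6 = 1 as required.

a=0, b=1, c=1, d=1, e=1, f=1, g=1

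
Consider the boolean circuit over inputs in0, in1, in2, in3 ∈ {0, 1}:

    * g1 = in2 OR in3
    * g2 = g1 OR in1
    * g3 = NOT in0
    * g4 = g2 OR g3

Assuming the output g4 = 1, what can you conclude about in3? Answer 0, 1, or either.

either

Both values of in3 occur among assignments with g4 = 1:
  in3=0: in0=0, in1=0, in2=0, in3=0
  in3=1: in0=0, in1=0, in2=0, in3=1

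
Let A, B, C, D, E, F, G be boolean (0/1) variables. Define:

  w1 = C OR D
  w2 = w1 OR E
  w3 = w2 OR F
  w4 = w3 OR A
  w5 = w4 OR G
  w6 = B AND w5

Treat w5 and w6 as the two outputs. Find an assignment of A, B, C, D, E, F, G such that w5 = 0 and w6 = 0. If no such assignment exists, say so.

Check with A=0, B=0, C=0, D=0, E=0, F=0, G=0:
w1 = C OR D = 0 OR 0 = 0
w2 = w1 OR E = 0 OR 0 = 0
w3 = w2 OR F = 0 OR 0 = 0
w4 = w3 OR A = 0 OR 0 = 0
w5 = w4 OR G = 0 OR 0 = 0
w6 = B AND w5 = 0 AND 0 = 0
So w5 = 0 and w6 = 0.

A=0, B=0, C=0, D=0, E=0, F=0, G=0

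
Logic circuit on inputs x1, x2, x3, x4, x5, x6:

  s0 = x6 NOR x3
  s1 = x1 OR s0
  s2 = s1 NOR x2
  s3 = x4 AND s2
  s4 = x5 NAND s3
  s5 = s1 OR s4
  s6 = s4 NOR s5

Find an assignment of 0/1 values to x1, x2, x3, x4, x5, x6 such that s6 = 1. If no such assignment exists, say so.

s6 = s4 NOR s5 must be 1, so both s4 = 0 and s5 = 0.
s4 = x5 NAND s3 must be 0, so both x5 = 1 and s3 = 1.
s5 = s1 OR s4 must be 0, so both s1 = 0 and s4 = 0.
Check with x1=0 x2=0 x3=1 x4=1 x5=1 x6=1:
s0 = x6 NOR x3 = 1 NOR 1 = 0
s1 = x1 OR s0 = 0 OR 0 = 0
s2 = s1 NOR x2 = 0 NOR 0 = 1
s3 = x4 AND s2 = 1 AND 1 = 1
s4 = x5 NAND s3 = 1 NAND 1 = 0
s5 = s1 OR s4 = 0 OR 0 = 0
s6 = s4 NOR s5 = 0 NOR 0 = 1
So s6 = 1 as required.

x1=0 x2=0 x3=1 x4=1 x5=1 x6=1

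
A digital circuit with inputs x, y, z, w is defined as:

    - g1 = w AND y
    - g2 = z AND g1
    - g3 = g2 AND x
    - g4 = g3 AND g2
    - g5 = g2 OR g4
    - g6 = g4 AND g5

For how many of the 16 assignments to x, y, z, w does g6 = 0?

15

g6 = g4 AND g5 must be 0, so at least one of g4, g5 is 0.
Enumerating the 16 input combinations, 15 give g6 = 0 and 1 give g6 = 1.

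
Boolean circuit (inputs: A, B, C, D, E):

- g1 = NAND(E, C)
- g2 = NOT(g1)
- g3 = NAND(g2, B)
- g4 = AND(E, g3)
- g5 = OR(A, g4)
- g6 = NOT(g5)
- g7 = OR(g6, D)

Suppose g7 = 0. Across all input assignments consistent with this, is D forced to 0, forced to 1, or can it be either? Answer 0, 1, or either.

0

g7 = OR(g6, D) must be 0, so both g6 = 0 and D = 0.
Every assignment with g7 = 0 has D = 0; there are 11 such assignment(s).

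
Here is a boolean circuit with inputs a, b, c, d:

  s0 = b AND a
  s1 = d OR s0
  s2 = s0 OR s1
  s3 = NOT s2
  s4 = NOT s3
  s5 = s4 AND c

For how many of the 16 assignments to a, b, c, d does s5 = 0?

s5 = s4 AND c must be 0, so at least one of s4, c is 0.
Enumerating the 16 input combinations, 11 give s5 = 0 and 5 give s5 = 1.

11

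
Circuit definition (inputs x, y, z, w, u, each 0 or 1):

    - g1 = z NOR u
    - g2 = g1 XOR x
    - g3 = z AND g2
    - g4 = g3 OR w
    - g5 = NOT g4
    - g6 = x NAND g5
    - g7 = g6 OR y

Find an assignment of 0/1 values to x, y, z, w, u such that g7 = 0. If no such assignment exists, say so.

x=1, y=0, z=0, w=0, u=0

g7 = g6 OR y must be 0, so both g6 = 0 and y = 0.
g6 = x NAND g5 must be 0, so both x = 1 and g5 = 1.
Check with x=1, y=0, z=0, w=0, u=0:
g1 = z NOR u = 0 NOR 0 = 1
g2 = g1 XOR x = 1 XOR 1 = 0
g3 = z AND g2 = 0 AND 0 = 0
g4 = g3 OR w = 0 OR 0 = 0
g5 = NOT g4 = NOT 0 = 1
g6 = x NAND g5 = 1 NAND 1 = 0
g7 = g6 OR y = 0 OR 0 = 0
So g7 = 0 as required.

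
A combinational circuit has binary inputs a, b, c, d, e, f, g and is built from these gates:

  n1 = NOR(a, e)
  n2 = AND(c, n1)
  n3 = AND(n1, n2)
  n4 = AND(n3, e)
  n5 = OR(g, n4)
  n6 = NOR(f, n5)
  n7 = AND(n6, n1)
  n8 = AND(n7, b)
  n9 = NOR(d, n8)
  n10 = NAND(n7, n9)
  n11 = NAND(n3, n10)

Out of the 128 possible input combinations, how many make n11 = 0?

15

n11 = NAND(n3, n10) must be 0, so both n3 = 1 and n10 = 1.
n3 = AND(n1, n2) must be 1, so both n1 = 1 and n2 = 1.
Enumerating the 128 input combinations, 15 give n11 = 0 and 113 give n11 = 1.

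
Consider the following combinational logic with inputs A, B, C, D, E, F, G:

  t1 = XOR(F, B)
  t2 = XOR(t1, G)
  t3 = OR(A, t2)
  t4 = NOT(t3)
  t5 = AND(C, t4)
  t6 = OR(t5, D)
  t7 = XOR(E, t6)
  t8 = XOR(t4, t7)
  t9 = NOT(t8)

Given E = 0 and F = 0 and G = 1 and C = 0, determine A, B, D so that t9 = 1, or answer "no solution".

t9 = NOT(t8) must be 1, so t8 = 0.
t8 = XOR(t4, t7) must be 0, so t4 and t7 are equal.
Check with E = 0 and F = 0 and G = 1 and C = 0 and A=0, B=1, D=1:
t1 = XOR(F, B) = XOR(0, 1) = 1
t2 = XOR(t1, G) = XOR(1, 1) = 0
t3 = OR(A, t2) = OR(0, 0) = 0
t4 = NOT(t3) = NOT 0 = 1
t5 = AND(C, t4) = AND(0, 1) = 0
t6 = OR(t5, D) = OR(0, 1) = 1
t7 = XOR(E, t6) = XOR(0, 1) = 1
t8 = XOR(t4, t7) = XOR(1, 1) = 0
t9 = NOT(t8) = NOT 0 = 1
So t9 = 1.

A=0, B=1, D=1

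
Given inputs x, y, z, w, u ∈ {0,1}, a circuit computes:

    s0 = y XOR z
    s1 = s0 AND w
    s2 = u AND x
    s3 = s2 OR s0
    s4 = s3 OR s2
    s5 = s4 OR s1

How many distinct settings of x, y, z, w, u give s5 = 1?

s5 = s4 OR s1 must be 1, so at least one of s4, s1 is 1.
Enumerating the 32 input combinations, 20 give s5 = 1 and 12 give s5 = 0.

20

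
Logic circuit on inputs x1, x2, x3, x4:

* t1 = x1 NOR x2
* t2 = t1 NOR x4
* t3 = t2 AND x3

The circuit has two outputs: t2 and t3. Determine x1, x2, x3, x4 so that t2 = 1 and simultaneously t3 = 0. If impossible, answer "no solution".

x1=1, x2=0, x3=0, x4=0

Check with x1=1, x2=0, x3=0, x4=0:
t1 = x1 NOR x2 = 1 NOR 0 = 0
t2 = t1 NOR x4 = 0 NOR 0 = 1
t3 = t2 AND x3 = 1 AND 0 = 0
So t2 = 1 and t3 = 0.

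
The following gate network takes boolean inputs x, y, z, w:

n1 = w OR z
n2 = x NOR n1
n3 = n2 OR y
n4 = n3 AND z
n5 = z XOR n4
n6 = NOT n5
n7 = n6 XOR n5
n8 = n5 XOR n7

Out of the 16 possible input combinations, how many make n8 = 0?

4

n8 = n5 XOR n7 must be 0, so n5 and n7 are equal.
Enumerating the 16 input combinations, 4 give n8 = 0 and 12 give n8 = 1.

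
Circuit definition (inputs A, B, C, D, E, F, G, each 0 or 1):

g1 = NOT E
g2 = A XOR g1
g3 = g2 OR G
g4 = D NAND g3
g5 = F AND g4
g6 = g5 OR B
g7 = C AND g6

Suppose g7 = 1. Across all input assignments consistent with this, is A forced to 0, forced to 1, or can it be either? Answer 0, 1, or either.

either

Both values of A occur among assignments with g7 = 1:
  A=0: A=0, B=0, C=1, D=0, E=0, F=1, G=0
  A=1: A=1, B=0, C=1, D=0, E=0, F=1, G=0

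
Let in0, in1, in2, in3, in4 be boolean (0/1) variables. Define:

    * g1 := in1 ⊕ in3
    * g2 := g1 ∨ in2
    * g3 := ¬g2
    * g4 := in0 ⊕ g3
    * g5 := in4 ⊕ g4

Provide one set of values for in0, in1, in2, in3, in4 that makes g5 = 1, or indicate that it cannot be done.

g5 = in4 ⊕ g4 must be 1, so in4 and g4 differ.
Check with in0=1, in1=0, in2=1, in3=1, in4=0:
g1 = in1 ⊕ in3 = 0 ⊕ 1 = 1
g2 = g1 ∨ in2 = 1 ∨ 1 = 1
g3 = ¬g2 = ¬1 = 0
g4 = in0 ⊕ g3 = 1 ⊕ 0 = 1
g5 = in4 ⊕ g4 = 0 ⊕ 1 = 1
So g5 = 1 as required.

in0=1, in1=0, in2=1, in3=1, in4=0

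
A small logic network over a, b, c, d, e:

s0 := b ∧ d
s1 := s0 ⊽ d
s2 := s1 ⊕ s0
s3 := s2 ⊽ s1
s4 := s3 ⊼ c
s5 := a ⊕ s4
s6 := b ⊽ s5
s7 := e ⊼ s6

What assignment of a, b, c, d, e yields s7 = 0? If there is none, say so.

a=1, b=0, c=0, d=1, e=1

Check with a=1, b=0, c=0, d=1, e=1:
s0 = b ∧ d = 0 ∧ 1 = 0
s1 = s0 ⊽ d = 0 ⊽ 1 = 0
s2 = s1 ⊕ s0 = 0 ⊕ 0 = 0
s3 = s2 ⊽ s1 = 0 ⊽ 0 = 1
s4 = s3 ⊼ c = 1 ⊼ 0 = 1
s5 = a ⊕ s4 = 1 ⊕ 1 = 0
s6 = b ⊽ s5 = 0 ⊽ 0 = 1
s7 = e ⊼ s6 = 1 ⊼ 1 = 0
So s7 = 0 as required.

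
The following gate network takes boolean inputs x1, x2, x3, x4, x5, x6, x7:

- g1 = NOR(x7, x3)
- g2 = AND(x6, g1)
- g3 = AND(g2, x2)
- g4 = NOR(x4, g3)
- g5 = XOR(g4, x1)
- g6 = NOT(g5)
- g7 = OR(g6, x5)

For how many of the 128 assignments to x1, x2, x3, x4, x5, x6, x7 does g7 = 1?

g7 = OR(g6, x5) must be 1, so at least one of g6, x5 is 1.
Enumerating the 128 input combinations, 96 give g7 = 1 and 32 give g7 = 0.

96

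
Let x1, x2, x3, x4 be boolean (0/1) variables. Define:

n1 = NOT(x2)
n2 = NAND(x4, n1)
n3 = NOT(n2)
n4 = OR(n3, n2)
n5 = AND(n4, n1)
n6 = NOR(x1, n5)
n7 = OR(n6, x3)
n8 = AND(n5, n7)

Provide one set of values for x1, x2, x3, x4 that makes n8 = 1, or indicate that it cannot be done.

Check with x1=0, x2=0, x3=1, x4=1:
n1 = NOT(x2) = NOT 0 = 1
n2 = NAND(x4, n1) = NAND(1, 1) = 0
n3 = NOT(n2) = NOT 0 = 1
n4 = OR(n3, n2) = OR(1, 0) = 1
n5 = AND(n4, n1) = AND(1, 1) = 1
n6 = NOR(x1, n5) = NOR(0, 1) = 0
n7 = OR(n6, x3) = OR(0, 1) = 1
n8 = AND(n5, n7) = AND(1, 1) = 1
So n8 = 1 as required.

x1=0, x2=0, x3=1, x4=1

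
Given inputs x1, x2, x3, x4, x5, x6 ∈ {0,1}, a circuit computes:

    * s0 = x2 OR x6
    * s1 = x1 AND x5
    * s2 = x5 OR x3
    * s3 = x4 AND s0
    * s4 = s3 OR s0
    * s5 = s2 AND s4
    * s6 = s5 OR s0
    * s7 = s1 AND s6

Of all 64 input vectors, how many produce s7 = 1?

12

s7 = s1 AND s6 must be 1, so both s1 = 1 and s6 = 1.
s1 = x1 AND x5 must be 1, so both x1 = 1 and x5 = 1.
s6 = s5 OR s0 must be 1, so at least one of s5, s0 is 1.
Enumerating the 64 input combinations, 12 give s7 = 1 and 52 give s7 = 0.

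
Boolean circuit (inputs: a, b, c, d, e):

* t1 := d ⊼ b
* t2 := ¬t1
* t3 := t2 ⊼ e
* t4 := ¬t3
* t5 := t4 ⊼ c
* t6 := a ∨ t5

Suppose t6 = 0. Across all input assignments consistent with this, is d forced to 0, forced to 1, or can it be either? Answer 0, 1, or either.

1

t6 = a ∨ t5 must be 0, so both a = 0 and t5 = 0.
Every assignment with t6 = 0 has d = 1; there are 1 such assignment(s).
  a=0, b=1, c=1, d=1, e=1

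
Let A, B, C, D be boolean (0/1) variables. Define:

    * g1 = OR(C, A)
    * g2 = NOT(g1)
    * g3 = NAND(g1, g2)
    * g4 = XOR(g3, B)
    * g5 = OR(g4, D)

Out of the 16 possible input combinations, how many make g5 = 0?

g5 = OR(g4, D) must be 0, so both g4 = 0 and D = 0.
g4 = XOR(g3, B) must be 0, so g3 and B are equal.
Satisfying assignments:
  A=0, B=1, C=0, D=0
  A=0, B=1, C=1, D=0
  A=1, B=1, C=0, D=0
  A=1, B=1, C=1, D=0

4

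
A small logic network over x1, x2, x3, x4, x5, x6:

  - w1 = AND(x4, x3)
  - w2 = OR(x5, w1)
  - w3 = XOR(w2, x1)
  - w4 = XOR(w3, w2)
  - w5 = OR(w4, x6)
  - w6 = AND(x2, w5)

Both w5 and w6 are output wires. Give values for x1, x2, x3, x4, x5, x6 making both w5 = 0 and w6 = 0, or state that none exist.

Check with x1=0, x2=1, x3=0, x4=1, x5=1, x6=0:
w1 = AND(x4, x3) = AND(1, 0) = 0
w2 = OR(x5, w1) = OR(1, 0) = 1
w3 = XOR(w2, x1) = XOR(1, 0) = 1
w4 = XOR(w3, w2) = XOR(1, 1) = 0
w5 = OR(w4, x6) = OR(0, 0) = 0
w6 = AND(x2, w5) = AND(1, 0) = 0
So w5 = 0 and w6 = 0.

x1=0, x2=1, x3=0, x4=1, x5=1, x6=0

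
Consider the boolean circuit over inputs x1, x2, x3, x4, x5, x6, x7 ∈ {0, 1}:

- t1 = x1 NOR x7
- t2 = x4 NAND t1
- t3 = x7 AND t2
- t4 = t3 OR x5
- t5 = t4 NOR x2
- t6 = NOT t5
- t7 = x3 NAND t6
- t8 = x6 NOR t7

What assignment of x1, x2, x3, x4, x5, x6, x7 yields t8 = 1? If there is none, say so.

t8 = x6 NOR t7 must be 1, so both x6 = 0 and t7 = 0.
t7 = x3 NAND t6 must be 0, so both x3 = 1 and t6 = 1.
t6 = NOT t5 must be 1, so t5 = 0.
Check with x1=0 x2=1 x3=1 x4=1 x5=1 x6=0 x7=0:
t1 = x1 NOR x7 = 0 NOR 0 = 1
t2 = x4 NAND t1 = 1 NAND 1 = 0
t3 = x7 AND t2 = 0 AND 0 = 0
t4 = t3 OR x5 = 0 OR 1 = 1
t5 = t4 NOR x2 = 1 NOR 1 = 0
t6 = NOT t5 = NOT 0 = 1
t7 = x3 NAND t6 = 1 NAND 1 = 0
t8 = x6 NOR t7 = 0 NOR 0 = 1
So t8 = 1 as required.

x1=0 x2=1 x3=1 x4=1 x5=1 x6=0 x7=0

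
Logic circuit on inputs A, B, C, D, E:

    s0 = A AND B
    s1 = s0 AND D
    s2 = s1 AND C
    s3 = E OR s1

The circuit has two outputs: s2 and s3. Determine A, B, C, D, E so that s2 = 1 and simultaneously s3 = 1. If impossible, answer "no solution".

Check with A=1, B=1, C=1, D=1, E=0:
s0 = A AND B = 1 AND 1 = 1
s1 = s0 AND D = 1 AND 1 = 1
s2 = s1 AND C = 1 AND 1 = 1
s3 = E OR s1 = 0 OR 1 = 1
So s2 = 1 and s3 = 1.

A=1, B=1, C=1, D=1, E=0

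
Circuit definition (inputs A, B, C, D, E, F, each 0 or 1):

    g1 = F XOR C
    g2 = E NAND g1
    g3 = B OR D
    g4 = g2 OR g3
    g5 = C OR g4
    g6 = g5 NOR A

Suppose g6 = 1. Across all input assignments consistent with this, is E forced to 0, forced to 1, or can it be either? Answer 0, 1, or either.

1

g6 = g5 NOR A must be 1, so both g5 = 0 and A = 0.
Every assignment with g6 = 1 has E = 1; there are 1 such assignment(s).
  A=0, B=0, C=0, D=0, E=1, F=1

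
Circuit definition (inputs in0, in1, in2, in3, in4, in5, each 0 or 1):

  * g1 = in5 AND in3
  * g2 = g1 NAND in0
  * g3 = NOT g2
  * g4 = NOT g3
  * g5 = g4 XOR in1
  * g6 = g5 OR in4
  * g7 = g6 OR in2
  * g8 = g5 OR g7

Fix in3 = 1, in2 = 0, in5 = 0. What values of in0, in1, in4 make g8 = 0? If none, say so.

Check with in3 = 1, in2 = 0, in5 = 0 and in0=1, in1=1, in4=0:
g1 = in5 AND in3 = 0 AND 1 = 0
g2 = g1 NAND in0 = 0 NAND 1 = 1
g3 = NOT g2 = NOT 1 = 0
g4 = NOT g3 = NOT 0 = 1
g5 = g4 XOR in1 = 1 XOR 1 = 0
g6 = g5 OR in4 = 0 OR 0 = 0
g7 = g6 OR in2 = 0 OR 0 = 0
g8 = g5 OR g7 = 0 OR 0 = 0
So g8 = 0.

in0=1, in1=1, in4=0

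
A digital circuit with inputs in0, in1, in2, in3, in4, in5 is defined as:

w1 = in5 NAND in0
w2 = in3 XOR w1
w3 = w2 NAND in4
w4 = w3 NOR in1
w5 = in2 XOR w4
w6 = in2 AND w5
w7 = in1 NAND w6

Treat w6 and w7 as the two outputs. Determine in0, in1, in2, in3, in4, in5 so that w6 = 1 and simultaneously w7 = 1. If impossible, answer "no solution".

Check with in0=1 in1=0 in2=1 in3=0 in4=0 in5=0:
w1 = in5 NAND in0 = 0 NAND 1 = 1
w2 = in3 XOR w1 = 0 XOR 1 = 1
w3 = w2 NAND in4 = 1 NAND 0 = 1
w4 = w3 NOR in1 = 1 NOR 0 = 0
w5 = in2 XOR w4 = 1 XOR 0 = 1
w6 = in2 AND w5 = 1 AND 1 = 1
w7 = in1 NAND w6 = 0 NAND 1 = 1
So w6 = 1 and w7 = 1.

in0=1 in1=0 in2=1 in3=0 in4=0 in5=0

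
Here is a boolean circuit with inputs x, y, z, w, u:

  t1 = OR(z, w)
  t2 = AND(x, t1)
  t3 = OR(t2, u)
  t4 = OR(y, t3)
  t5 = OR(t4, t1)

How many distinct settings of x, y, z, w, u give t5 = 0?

2

t5 = OR(t4, t1) must be 0, so both t4 = 0 and t1 = 0.
Satisfying assignments:
  x=0, y=0, z=0, w=0, u=0
  x=1, y=0, z=0, w=0, u=0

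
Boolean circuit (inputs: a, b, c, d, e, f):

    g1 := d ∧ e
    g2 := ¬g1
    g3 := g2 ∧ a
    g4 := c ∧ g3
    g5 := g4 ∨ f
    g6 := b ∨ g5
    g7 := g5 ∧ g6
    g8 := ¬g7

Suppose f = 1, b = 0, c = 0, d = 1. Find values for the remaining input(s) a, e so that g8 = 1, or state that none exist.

With f = 1, b = 0, c = 0, d = 1 fixed, none of the 4 settings of a, e give g8 = 1.
For example, with a=1, e=1:
g1 = d ∧ e = 1 ∧ 1 = 1
g2 = ¬g1 = ¬1 = 0
g3 = g2 ∧ a = 0 ∧ 1 = 0
g4 = c ∧ g3 = 0 ∧ 0 = 0
g5 = g4 ∨ f = 0 ∨ 1 = 1
g6 = b ∨ g5 = 0 ∨ 1 = 1
g7 = g5 ∧ g6 = 1 ∧ 1 = 1
g8 = ¬g7 = ¬1 = 0
giving g8 = 0 ≠ 1.

no solution exists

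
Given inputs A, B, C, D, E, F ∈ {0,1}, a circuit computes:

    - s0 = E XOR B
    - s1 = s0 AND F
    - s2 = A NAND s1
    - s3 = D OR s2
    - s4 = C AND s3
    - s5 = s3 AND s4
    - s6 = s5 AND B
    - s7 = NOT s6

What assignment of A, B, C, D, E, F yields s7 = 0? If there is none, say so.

s7 = NOT s6 must be 0, so s6 = 1.
s6 = s5 AND B must be 1, so both s5 = 1 and B = 1.
Check with A=1, B=1, C=1, D=0, E=1, F=1:
s0 = E XOR B = 1 XOR 1 = 0
s1 = s0 AND F = 0 AND 1 = 0
s2 = A NAND s1 = 1 NAND 0 = 1
s3 = D OR s2 = 0 OR 1 = 1
s4 = C AND s3 = 1 AND 1 = 1
s5 = s3 AND s4 = 1 AND 1 = 1
s6 = s5 AND B = 1 AND 1 = 1
s7 = NOT s6 = NOT 1 = 0
So s7 = 0 as required.

A=1, B=1, C=1, D=0, E=1, F=1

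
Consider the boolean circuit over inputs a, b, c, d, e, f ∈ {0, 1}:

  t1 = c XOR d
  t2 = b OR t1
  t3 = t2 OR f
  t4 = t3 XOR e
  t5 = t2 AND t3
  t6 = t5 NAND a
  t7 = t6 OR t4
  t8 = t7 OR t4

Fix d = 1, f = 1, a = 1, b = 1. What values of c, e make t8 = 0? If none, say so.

t8 = t7 OR t4 must be 0, so both t7 = 0 and t4 = 0.
t7 = t6 OR t4 must be 0, so both t6 = 0 and t4 = 0.
Check with d = 1, f = 1, a = 1, b = 1 and c=0, e=1:
t1 = c XOR d = 0 XOR 1 = 1
t2 = b OR t1 = 1 OR 1 = 1
t3 = t2 OR f = 1 OR 1 = 1
t4 = t3 XOR e = 1 XOR 1 = 0
t5 = t2 AND t3 = 1 AND 1 = 1
t6 = t5 NAND a = 1 NAND 1 = 0
t7 = t6 OR t4 = 0 OR 0 = 0
t8 = t7 OR t4 = 0 OR 0 = 0
So t8 = 0.

c=0, e=1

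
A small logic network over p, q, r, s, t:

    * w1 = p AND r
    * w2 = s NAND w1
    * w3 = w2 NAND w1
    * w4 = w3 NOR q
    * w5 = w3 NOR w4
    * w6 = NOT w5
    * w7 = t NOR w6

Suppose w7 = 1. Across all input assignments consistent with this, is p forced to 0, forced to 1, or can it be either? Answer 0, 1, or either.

1

w7 = t NOR w6 must be 1, so both t = 0 and w6 = 0.
w6 = NOT w5 must be 0, so w5 = 1.
Every assignment with w7 = 1 has p = 1; there are 1 such assignment(s).
  p=1, q=1, r=1, s=0, t=0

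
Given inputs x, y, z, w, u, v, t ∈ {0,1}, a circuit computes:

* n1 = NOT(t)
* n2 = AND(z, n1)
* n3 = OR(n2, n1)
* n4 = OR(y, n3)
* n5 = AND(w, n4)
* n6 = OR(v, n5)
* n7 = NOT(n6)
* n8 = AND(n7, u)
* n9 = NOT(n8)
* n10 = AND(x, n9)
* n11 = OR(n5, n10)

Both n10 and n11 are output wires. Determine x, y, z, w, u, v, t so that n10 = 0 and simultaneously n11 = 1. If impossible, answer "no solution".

Check with x=0 y=0 z=0 w=1 u=0 v=0 t=0:
n1 = NOT(t) = NOT 0 = 1
n2 = AND(z, n1) = AND(0, 1) = 0
n3 = OR(n2, n1) = OR(0, 1) = 1
n4 = OR(y, n3) = OR(0, 1) = 1
n5 = AND(w, n4) = AND(1, 1) = 1
n6 = OR(v, n5) = OR(0, 1) = 1
n7 = NOT(n6) = NOT 1 = 0
n8 = AND(n7, u) = AND(0, 0) = 0
n9 = NOT(n8) = NOT 0 = 1
n10 = AND(x, n9) = AND(0, 1) = 0
n11 = OR(n5, n10) = OR(1, 0) = 1
So n10 = 0 and n11 = 1.

x=0 y=0 z=0 w=1 u=0 v=0 t=0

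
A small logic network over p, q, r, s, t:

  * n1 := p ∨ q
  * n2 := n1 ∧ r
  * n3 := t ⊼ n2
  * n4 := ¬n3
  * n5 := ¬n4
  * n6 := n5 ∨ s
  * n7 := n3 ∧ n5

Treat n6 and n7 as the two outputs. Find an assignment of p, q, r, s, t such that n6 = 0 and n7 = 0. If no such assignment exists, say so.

Check with p=1, q=1, r=1, s=0, t=1:
n1 = p ∨ q = 1 ∨ 1 = 1
n2 = n1 ∧ r = 1 ∧ 1 = 1
n3 = t ⊼ n2 = 1 ⊼ 1 = 0
n4 = ¬n3 = ¬0 = 1
n5 = ¬n4 = ¬1 = 0
n6 = n5 ∨ s = 0 ∨ 0 = 0
n7 = n3 ∧ n5 = 0 ∧ 0 = 0
So n6 = 0 and n7 = 0.

p=1, q=1, r=1, s=0, t=1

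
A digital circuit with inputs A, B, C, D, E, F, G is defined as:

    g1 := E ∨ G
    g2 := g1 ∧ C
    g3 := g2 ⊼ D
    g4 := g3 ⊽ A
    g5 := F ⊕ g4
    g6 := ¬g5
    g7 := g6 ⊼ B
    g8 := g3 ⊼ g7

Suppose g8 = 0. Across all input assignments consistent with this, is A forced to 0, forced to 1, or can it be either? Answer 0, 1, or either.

Both values of A occur among assignments with g8 = 0:
  A=0: A=0, B=0, C=0, D=0, E=0, F=0, G=0
  A=1: A=1, B=0, C=0, D=0, E=0, F=0, G=0

either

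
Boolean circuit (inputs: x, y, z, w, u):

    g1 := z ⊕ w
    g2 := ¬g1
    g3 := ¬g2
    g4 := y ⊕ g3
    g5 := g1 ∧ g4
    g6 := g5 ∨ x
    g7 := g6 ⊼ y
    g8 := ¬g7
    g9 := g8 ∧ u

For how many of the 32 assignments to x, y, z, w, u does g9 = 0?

g9 = g8 ∧ u must be 0, so at least one of g8, u is 0.
Enumerating the 32 input combinations, 28 give g9 = 0 and 4 give g9 = 1.

28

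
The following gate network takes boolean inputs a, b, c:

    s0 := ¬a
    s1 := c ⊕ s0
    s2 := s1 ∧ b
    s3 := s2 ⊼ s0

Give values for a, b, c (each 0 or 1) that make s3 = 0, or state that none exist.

s3 = s2 ⊼ s0 must be 0, so both s2 = 1 and s0 = 1.
Check with a=0, b=1, c=0:
s0 = ¬a = ¬0 = 1
s1 = c ⊕ s0 = 0 ⊕ 1 = 1
s2 = s1 ∧ b = 1 ∧ 1 = 1
s3 = s2 ⊼ s0 = 1 ⊼ 1 = 0
So s3 = 0 as required.

a=0, b=1, c=0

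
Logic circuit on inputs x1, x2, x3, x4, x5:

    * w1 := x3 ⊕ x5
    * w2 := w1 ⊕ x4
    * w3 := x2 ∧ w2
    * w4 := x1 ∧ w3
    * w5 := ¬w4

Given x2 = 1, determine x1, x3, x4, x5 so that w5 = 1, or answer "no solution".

Check with x2 = 1 and x1=0, x3=1, x4=1, x5=0:
w1 = x3 ⊕ x5 = 1 ⊕ 0 = 1
w2 = w1 ⊕ x4 = 1 ⊕ 1 = 0
w3 = x2 ∧ w2 = 1 ∧ 0 = 0
w4 = x1 ∧ w3 = 0 ∧ 0 = 0
w5 = ¬w4 = ¬0 = 1
So w5 = 1.

x1=0 x3=1 x4=1 x5=0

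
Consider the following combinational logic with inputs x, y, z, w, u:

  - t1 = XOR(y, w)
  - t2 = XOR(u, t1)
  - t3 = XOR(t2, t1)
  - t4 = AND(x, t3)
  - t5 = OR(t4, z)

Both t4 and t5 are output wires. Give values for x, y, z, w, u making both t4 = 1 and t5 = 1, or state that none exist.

Check with x=1, y=0, z=0, w=1, u=1:
t1 = XOR(y, w) = XOR(0, 1) = 1
t2 = XOR(u, t1) = XOR(1, 1) = 0
t3 = XOR(t2, t1) = XOR(0, 1) = 1
t4 = AND(x, t3) = AND(1, 1) = 1
t5 = OR(t4, z) = OR(1, 0) = 1
So t4 = 1 and t5 = 1.

x=1, y=0, z=0, w=1, u=1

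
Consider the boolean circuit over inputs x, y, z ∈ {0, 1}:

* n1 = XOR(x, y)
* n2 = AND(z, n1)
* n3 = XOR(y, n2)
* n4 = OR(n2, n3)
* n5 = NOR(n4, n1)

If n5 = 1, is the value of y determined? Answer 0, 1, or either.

n5 = NOR(n4, n1) must be 1, so both n4 = 0 and n1 = 0.
Every assignment with n5 = 1 has y = 0; there are 2 such assignment(s).
  x=0, y=0, z=0
  x=0, y=0, z=1

0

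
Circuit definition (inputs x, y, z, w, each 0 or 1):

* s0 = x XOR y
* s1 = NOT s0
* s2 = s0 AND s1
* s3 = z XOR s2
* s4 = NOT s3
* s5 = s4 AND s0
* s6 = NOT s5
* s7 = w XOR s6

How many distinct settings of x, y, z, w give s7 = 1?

s7 = w XOR s6 must be 1, so w and s6 differ.
Enumerating the 16 input combinations, 8 give s7 = 1 and 8 give s7 = 0.

8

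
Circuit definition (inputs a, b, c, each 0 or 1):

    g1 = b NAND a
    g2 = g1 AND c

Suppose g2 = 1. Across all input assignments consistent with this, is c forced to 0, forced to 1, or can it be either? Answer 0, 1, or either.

1

g2 = g1 AND c must be 1, so both g1 = 1 and c = 1.
g1 = b NAND a must be 1, so at least one of b, a is 0.
Every assignment with g2 = 1 has c = 1; there are 3 such assignment(s).
  a=0, b=0, c=1
  a=0, b=1, c=1
  a=1, b=0, c=1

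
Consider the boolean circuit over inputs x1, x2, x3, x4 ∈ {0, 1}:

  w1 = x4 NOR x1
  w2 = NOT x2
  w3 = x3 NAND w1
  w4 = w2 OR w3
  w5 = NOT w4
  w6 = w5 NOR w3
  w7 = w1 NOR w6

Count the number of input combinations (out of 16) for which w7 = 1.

12

w7 = w1 NOR w6 must be 1, so both w1 = 0 and w6 = 0.
Enumerating the 16 input combinations, 12 give w7 = 1 and 4 give w7 = 0.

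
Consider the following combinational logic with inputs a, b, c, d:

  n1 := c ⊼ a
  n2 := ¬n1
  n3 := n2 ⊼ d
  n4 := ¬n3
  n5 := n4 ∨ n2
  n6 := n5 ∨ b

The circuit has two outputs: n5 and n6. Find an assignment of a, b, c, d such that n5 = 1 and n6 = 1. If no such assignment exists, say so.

Check with a=1, b=1, c=1, d=1:
n1 = c ⊼ a = 1 ⊼ 1 = 0
n2 = ¬n1 = ¬0 = 1
n3 = n2 ⊼ d = 1 ⊼ 1 = 0
n4 = ¬n3 = ¬0 = 1
n5 = n4 ∨ n2 = 1 ∨ 1 = 1
n6 = n5 ∨ b = 1 ∨ 1 = 1
So n5 = 1 and n6 = 1.

a=1, b=1, c=1, d=1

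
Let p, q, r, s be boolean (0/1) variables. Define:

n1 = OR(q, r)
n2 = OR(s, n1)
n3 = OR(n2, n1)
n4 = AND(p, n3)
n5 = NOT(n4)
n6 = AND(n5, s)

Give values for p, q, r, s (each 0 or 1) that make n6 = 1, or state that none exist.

p=0, q=1, r=1, s=1

n6 = AND(n5, s) must be 1, so both n5 = 1 and s = 1.
Check with p=0, q=1, r=1, s=1:
n1 = OR(q, r) = OR(1, 1) = 1
n2 = OR(s, n1) = OR(1, 1) = 1
n3 = OR(n2, n1) = OR(1, 1) = 1
n4 = AND(p, n3) = AND(0, 1) = 0
n5 = NOT(n4) = NOT 0 = 1
n6 = AND(n5, s) = AND(1, 1) = 1
So n6 = 1 as required.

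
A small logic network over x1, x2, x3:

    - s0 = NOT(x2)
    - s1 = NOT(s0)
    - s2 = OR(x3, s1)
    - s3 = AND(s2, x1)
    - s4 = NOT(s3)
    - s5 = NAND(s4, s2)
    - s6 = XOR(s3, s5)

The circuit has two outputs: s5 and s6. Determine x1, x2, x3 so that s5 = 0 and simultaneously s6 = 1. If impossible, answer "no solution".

Across all 8 input combinations, none give both s5 = 0 and s6 = 1.

no solution exists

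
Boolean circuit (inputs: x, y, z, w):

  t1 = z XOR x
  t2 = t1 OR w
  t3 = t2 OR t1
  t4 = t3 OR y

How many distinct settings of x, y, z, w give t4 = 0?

2

t4 = t3 OR y must be 0, so both t3 = 0 and y = 0.
t3 = t2 OR t1 must be 0, so both t2 = 0 and t1 = 0.
Enumerating the 16 input combinations, 2 give t4 = 0 and 14 give t4 = 1.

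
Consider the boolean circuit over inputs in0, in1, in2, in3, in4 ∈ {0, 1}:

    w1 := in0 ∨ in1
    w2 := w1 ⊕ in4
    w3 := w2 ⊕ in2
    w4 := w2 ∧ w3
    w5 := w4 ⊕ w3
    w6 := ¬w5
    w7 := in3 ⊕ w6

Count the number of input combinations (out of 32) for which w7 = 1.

w7 = in3 ⊕ w6 must be 1, so in3 and w6 differ.
Enumerating the 32 input combinations, 16 give w7 = 1 and 16 give w7 = 0.

16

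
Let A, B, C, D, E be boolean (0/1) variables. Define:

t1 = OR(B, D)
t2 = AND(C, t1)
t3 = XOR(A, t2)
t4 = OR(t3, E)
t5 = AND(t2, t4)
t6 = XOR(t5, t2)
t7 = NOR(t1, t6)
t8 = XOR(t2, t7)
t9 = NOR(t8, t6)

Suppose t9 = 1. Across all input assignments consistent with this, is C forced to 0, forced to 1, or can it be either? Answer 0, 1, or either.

0

t9 = NOR(t8, t6) must be 1, so both t8 = 0 and t6 = 0.
t8 = XOR(t2, t7) must be 0, so t2 and t7 are equal.
Every assignment with t9 = 1 has C = 0; there are 12 such assignment(s).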